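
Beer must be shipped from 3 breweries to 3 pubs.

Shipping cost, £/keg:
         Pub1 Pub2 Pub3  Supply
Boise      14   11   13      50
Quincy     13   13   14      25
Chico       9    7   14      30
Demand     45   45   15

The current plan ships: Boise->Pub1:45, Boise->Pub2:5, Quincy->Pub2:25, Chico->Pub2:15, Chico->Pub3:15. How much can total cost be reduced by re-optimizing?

170

Current plan cost = 45·14 + 5·11 + 25·13 + 15·7 + 15·14 = £1325.
Optimal plan:
  Boise->Pub2: 35 kegs
  Boise->Pub3: 15 kegs
  Quincy->Pub1: 25 kegs
  Chico->Pub1: 20 kegs
  Chico->Pub2: 10 kegs
Optimal cost = £1155.
Saving = 1325 − 1155 = £170.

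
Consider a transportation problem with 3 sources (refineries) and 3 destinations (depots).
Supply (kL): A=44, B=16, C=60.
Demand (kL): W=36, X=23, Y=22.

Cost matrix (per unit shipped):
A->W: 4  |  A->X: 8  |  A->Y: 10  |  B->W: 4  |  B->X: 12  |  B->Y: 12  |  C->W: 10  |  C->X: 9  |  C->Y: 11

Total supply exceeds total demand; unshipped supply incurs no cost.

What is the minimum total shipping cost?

569

A cheapest plan:
  A->W: 20 kL
  A->X: 23 kL
  A->Y: 1 kL
  B->W: 16 kL
  C->Y: 21 kL
Total cost = 569.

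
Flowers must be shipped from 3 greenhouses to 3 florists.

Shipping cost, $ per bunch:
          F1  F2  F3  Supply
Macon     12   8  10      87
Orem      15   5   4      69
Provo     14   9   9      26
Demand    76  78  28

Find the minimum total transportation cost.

1551

One minimum-cost allocation:
  Macon→F1: 76 × $12 = $912
  Macon→F2: 11 × $8 = $88
  Orem→F2: 41 × $5 = $205
  Orem→F3: 28 × $4 = $112
  Provo→F2: 26 × $9 = $234
Total = 912 + 88 + 205 + 112 + 234 = $1551.
(Supply check: Macon ships 87; Orem ships 69; Provo ships 26.)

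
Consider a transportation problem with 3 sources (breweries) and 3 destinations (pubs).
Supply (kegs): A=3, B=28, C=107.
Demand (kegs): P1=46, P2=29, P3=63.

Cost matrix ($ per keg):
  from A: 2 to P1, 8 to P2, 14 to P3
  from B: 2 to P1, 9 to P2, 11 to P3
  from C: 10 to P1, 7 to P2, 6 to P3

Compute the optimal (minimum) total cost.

An optimal shipping plan:
  A to P1: 3 × $2 = $6
  B to P1: 28 × $2 = $56
  C to P1: 15 × $10 = $150
  C to P2: 29 × $7 = $203
  C to P3: 63 × $6 = $378
Total = 6 + 56 + 150 + 203 + 378 = $793.

793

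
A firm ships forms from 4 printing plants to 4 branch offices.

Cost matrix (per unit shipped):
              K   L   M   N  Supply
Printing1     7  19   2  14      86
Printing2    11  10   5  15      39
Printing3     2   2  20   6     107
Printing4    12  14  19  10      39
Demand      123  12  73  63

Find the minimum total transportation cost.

Optimal allocation:
  Printing1 to K: 52 boxes
  Printing1 to M: 34 boxes
  Printing2 to M: 39 boxes
  Printing3 to K: 71 boxes
  Printing3 to L: 12 boxes
  Printing3 to N: 24 boxes
  Printing4 to N: 39 boxes
Total cost = 1327.

1327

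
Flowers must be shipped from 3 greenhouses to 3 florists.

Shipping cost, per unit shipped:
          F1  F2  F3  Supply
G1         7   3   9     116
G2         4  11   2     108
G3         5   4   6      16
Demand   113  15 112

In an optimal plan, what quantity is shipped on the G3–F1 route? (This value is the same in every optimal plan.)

12

Optimal shipments:
  G1–F1: 101 × 7 = 707
  G1–F2: 15 × 3 = 45
  G2–F3: 108 × 2 = 216
  G3–F1: 12 × 5 = 60
  G3–F3: 4 × 6 = 24
Total cost = 1052.
So G3→F1 carries 12 bunches.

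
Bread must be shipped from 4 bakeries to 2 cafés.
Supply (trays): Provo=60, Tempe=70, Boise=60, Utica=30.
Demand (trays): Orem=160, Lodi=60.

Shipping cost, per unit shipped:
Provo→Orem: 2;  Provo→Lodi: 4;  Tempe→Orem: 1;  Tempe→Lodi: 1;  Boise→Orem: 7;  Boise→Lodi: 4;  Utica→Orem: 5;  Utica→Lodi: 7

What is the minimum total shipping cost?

580

A cheapest plan:
  Provo→Orem: 60 × 2 = 120
  Tempe→Orem: 70 × 1 = 70
  Boise→Lodi: 60 × 4 = 240
  Utica→Orem: 30 × 5 = 150
Total = 120 + 70 + 240 + 150 = 580.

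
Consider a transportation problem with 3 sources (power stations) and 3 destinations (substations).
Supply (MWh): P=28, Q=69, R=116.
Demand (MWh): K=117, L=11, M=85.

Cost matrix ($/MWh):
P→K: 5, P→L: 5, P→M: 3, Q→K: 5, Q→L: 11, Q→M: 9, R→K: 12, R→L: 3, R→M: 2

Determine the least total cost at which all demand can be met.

928

A cheapest plan:
  P–K: 28 × $5 = $140
  Q–K: 69 × $5 = $345
  R–K: 20 × $12 = $240
  R–L: 11 × $3 = $33
  R–M: 85 × $2 = $170
Total = 140 + 345 + 240 + 33 + 170 = $928.
(Supply check: P ships 28; Q ships 69; R ships 116.)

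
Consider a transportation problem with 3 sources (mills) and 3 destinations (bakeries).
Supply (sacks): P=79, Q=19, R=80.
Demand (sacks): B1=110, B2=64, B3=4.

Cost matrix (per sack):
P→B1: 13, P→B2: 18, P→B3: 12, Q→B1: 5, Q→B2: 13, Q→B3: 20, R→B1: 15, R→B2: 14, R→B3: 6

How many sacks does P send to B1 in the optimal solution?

Optimal shipments:
  P to B1: 79 × 13 = 1027
  Q to B1: 19 × 5 = 95
  R to B1: 12 × 15 = 180
  R to B2: 64 × 14 = 896
  R to B3: 4 × 6 = 24
Total cost = 2222.
So P→B1 carries 79 sacks.

79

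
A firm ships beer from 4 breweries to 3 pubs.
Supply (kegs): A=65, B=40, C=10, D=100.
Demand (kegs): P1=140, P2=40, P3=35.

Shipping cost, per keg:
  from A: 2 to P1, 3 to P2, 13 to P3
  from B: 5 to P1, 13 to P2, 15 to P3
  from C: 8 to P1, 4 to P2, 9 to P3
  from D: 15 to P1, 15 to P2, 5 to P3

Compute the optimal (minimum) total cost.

An optimal shipping plan:
  A to P1: 65 × 2 = 130
  B to P1: 40 × 5 = 200
  C to P2: 10 × 4 = 40
  D to P1: 35 × 15 = 525
  D to P2: 30 × 15 = 450
  D to P3: 35 × 5 = 175
Total = 130 + 200 + 40 + 525 + 450 + 175 = 1520.

1520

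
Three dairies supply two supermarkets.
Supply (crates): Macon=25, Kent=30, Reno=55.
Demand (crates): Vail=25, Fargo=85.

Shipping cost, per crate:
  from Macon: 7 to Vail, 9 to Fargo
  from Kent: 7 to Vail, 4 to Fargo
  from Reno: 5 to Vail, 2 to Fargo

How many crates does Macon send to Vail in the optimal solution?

Solving gives:
  Macon–Vail: 25 × 7 = 175
  Kent–Fargo: 30 × 4 = 120
  Reno–Fargo: 55 × 2 = 110
Total cost = 405.
So Macon→Vail carries 25 crates.

25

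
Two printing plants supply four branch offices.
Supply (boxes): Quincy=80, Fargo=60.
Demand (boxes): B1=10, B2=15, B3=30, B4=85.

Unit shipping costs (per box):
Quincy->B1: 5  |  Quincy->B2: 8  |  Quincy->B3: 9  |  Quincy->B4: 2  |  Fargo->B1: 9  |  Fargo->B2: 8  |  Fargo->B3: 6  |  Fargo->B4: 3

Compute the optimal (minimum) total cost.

A cheapest plan:
  Quincy->B1: 10 boxes
  Quincy->B4: 70 boxes
  Fargo->B2: 15 boxes
  Fargo->B3: 30 boxes
  Fargo->B4: 15 boxes
Total cost = 535.

535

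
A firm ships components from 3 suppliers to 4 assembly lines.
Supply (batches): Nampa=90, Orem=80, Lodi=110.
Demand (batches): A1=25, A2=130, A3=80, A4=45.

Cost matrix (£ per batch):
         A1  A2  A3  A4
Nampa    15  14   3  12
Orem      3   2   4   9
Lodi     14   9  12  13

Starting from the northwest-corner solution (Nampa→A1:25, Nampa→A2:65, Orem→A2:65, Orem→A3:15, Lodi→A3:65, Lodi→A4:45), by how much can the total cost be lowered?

1165

Current plan cost = 25·15 + 65·14 + 65·2 + 15·4 + 65·12 + 45·13 = £2840.
Optimal plan:
  Nampa->A3: 80 × £3 = £240
  Nampa->A4: 10 × £12 = £120
  Orem->A1: 25 × £3 = £75
  Orem->A2: 55 × £2 = £110
  Lodi->A2: 75 × £9 = £675
  Lodi->A4: 35 × £13 = £455
Optimal cost = £1675.
Saving = 2840 − 1675 = £1165.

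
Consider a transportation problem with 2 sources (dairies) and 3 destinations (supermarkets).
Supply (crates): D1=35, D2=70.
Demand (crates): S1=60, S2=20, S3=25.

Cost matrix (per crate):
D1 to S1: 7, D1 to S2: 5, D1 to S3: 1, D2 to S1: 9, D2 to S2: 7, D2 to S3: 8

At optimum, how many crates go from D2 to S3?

0

The minimum-cost plan:
  D1–S1: 10 × 7 = 70
  D1–S3: 25 × 1 = 25
  D2–S1: 50 × 9 = 450
  D2–S2: 20 × 7 = 140
Total cost = 685.
The route D2→S3 is not used.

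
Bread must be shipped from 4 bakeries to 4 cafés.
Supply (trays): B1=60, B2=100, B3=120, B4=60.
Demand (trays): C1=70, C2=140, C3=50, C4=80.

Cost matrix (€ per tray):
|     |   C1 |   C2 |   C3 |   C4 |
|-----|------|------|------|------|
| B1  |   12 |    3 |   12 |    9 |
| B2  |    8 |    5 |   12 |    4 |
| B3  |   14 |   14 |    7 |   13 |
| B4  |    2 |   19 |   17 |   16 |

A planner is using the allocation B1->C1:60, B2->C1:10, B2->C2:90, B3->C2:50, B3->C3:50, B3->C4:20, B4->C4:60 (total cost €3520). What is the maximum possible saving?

1470

Current plan cost = 60·12 + 10·8 + 90·5 + 50·14 + 50·7 + 20·13 + 60·16 = €3520.
Optimal plan:
  B1→C2: 60 × €3 = €180
  B2→C2: 20 × €5 = €100
  B2→C4: 80 × €4 = €320
  B3→C1: 10 × €14 = €140
  B3→C2: 60 × €14 = €840
  B3→C3: 50 × €7 = €350
  B4→C1: 60 × €2 = €120
Optimal cost = €2050.
Saving = 3520 − 2050 = €1470.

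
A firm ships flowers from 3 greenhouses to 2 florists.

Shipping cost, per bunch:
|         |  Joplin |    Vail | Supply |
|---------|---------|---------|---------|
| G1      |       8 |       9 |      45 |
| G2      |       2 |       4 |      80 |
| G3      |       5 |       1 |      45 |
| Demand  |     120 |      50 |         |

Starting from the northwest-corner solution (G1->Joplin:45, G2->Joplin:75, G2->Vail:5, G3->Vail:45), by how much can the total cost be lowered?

5

Current plan cost = 45·8 + 75·2 + 5·4 + 45·1 = 575.
Optimal plan:
  G1 to Joplin: 40 bunches
  G1 to Vail: 5 bunches
  G2 to Joplin: 80 bunches
  G3 to Vail: 45 bunches
Optimal cost = 570.
Saving = 575 − 570 = 5.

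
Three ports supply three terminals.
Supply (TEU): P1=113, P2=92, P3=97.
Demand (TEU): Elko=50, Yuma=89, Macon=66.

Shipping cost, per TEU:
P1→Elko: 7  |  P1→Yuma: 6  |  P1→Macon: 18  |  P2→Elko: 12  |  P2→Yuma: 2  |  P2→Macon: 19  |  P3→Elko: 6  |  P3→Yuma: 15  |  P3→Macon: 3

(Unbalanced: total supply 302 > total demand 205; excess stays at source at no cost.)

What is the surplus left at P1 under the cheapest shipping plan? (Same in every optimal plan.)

94

An optimal plan:
  P1→Elko: 19 × 7 = 133
  P2→Yuma: 89 × 2 = 178
  P3→Elko: 31 × 6 = 186
  P3→Macon: 66 × 3 = 198
Total cost = 695.
P1 ships 19 of its 113, leaving 94.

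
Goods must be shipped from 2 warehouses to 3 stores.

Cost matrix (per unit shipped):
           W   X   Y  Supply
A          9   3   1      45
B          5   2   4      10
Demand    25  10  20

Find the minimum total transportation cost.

235

A cheapest plan:
  A→W: 15 × 9 = 135
  A→X: 10 × 3 = 30
  A→Y: 20 × 1 = 20
  B→W: 10 × 5 = 50
Total = 135 + 30 + 20 + 50 = 235.
(Supply check: A ships 45; B ships 10.)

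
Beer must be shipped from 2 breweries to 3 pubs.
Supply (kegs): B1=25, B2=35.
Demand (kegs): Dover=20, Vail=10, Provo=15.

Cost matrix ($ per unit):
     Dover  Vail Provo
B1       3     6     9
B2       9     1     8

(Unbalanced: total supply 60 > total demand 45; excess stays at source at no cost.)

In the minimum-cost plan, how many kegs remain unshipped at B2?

An optimal plan:
  B1–Dover: 20 × $3 = $60
  B2–Vail: 10 × $1 = $10
  B2–Provo: 15 × $8 = $120
Total cost = $190.
B2 ships 25 of its 35, leaving 10.

10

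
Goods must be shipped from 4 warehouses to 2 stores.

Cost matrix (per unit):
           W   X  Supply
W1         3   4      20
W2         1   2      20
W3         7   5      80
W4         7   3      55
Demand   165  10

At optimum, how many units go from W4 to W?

Optimal shipments:
  W1->W: 20 × 3 = 60
  W2->W: 20 × 1 = 20
  W3->W: 80 × 7 = 560
  W4->W: 45 × 7 = 315
  W4->X: 10 × 3 = 30
Total cost = 985.
So W4→W carries 45 units.

45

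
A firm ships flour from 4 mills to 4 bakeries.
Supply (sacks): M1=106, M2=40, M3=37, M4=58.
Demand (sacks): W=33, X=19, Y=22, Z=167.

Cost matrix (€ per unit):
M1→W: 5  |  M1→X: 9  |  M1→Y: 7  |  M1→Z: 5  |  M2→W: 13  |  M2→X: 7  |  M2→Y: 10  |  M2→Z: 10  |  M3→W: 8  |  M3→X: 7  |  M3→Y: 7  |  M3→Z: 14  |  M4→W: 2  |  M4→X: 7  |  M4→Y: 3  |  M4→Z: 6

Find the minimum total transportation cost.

1393

An optimal shipping plan:
  M1 to Z: 106 × €5 = €530
  M2 to Z: 40 × €10 = €400
  M3 to X: 19 × €7 = €133
  M3 to Y: 18 × €7 = €126
  M4 to W: 33 × €2 = €66
  M4 to Y: 4 × €3 = €12
  M4 to Z: 21 × €6 = €126
Total = 530 + 400 + 133 + 126 + 66 + 12 + 126 = €1393.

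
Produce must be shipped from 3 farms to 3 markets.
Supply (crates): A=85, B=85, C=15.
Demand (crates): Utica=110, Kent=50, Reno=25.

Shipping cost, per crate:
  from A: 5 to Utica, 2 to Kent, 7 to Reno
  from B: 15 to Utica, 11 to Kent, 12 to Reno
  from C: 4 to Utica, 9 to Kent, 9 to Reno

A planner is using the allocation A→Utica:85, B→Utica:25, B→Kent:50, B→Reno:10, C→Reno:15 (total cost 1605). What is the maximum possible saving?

Current plan cost = 85·5 + 25·15 + 50·11 + 10·12 + 15·9 = 1605.
Optimal plan:
  A to Utica: 85 × 5 = 425
  B to Utica: 10 × 15 = 150
  B to Kent: 50 × 11 = 550
  B to Reno: 25 × 12 = 300
  C to Utica: 15 × 4 = 60
Optimal cost = 1485.
Saving = 1605 − 1485 = 120.

120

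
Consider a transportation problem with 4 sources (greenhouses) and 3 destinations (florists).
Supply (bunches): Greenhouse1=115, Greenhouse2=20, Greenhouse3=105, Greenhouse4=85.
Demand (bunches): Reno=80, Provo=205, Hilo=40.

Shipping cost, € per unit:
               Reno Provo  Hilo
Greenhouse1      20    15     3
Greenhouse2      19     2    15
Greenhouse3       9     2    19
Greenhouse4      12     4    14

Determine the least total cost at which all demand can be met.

An optimal shipping plan:
  Greenhouse1->Reno: 75 × €20 = €1500
  Greenhouse1->Hilo: 40 × €3 = €120
  Greenhouse2->Provo: 20 × €2 = €40
  Greenhouse3->Reno: 5 × €9 = €45
  Greenhouse3->Provo: 100 × €2 = €200
  Greenhouse4->Provo: 85 × €4 = €340
Total = 1500 + 120 + 40 + 45 + 200 + 340 = €2245.

2245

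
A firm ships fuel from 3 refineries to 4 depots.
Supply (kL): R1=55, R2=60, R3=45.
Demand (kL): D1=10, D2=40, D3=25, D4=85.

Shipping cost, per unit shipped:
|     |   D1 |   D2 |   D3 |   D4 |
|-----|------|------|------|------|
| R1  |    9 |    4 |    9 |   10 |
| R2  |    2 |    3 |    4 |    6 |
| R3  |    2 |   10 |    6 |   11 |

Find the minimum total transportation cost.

950

A cheapest plan:
  R1->D2: 40 × 4 = 160
  R1->D4: 15 × 10 = 150
  R2->D4: 60 × 6 = 360
  R3->D1: 10 × 2 = 20
  R3->D3: 25 × 6 = 150
  R3->D4: 10 × 11 = 110
Total = 160 + 150 + 360 + 20 + 150 + 110 = 950.
(Supply check: R1 ships 55; R2 ships 60; R3 ships 45.)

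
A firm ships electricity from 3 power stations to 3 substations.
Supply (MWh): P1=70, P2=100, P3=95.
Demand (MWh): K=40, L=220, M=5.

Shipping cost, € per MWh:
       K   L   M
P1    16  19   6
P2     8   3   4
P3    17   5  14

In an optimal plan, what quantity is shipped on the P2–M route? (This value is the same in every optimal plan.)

The minimum-cost plan:
  P1–K: 40 MWh
  P1–L: 25 MWh
  P1–M: 5 MWh
  P2–L: 100 MWh
  P3–L: 95 MWh
Total cost = €1920.
The route P2→M is not used.

0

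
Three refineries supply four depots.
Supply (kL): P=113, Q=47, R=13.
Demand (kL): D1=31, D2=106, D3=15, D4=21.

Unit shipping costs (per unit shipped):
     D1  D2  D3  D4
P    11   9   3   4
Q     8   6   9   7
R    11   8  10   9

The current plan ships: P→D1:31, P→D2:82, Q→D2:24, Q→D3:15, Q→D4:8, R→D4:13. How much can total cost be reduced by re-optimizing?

261

Current plan cost = 31·11 + 82·9 + 24·6 + 15·9 + 8·7 + 13·9 = 1531.
Optimal plan:
  P→D2: 77 × 9 = 693
  P→D3: 15 × 3 = 45
  P→D4: 21 × 4 = 84
  Q→D1: 31 × 8 = 248
  Q→D2: 16 × 6 = 96
  R→D2: 13 × 8 = 104
Optimal cost = 1270.
Saving = 1531 − 1270 = 261.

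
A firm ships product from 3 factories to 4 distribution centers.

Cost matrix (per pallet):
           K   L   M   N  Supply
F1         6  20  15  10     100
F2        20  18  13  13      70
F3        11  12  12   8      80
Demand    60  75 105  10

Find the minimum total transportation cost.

2780

An optimal shipping plan:
  F1–K: 60 × 6 = 360
  F1–M: 30 × 15 = 450
  F1–N: 10 × 10 = 100
  F2–M: 70 × 13 = 910
  F3–L: 75 × 12 = 900
  F3–M: 5 × 12 = 60
Total = 360 + 450 + 100 + 910 + 900 + 60 = 2780.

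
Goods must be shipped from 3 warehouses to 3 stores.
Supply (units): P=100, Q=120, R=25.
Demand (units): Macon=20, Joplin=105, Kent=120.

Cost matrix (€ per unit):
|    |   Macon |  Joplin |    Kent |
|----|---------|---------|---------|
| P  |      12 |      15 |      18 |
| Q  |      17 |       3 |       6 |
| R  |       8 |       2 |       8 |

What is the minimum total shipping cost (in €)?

Optimal allocation:
  P->Macon: 20 × €12 = €240
  P->Kent: 80 × €18 = €1440
  Q->Joplin: 80 × €3 = €240
  Q->Kent: 40 × €6 = €240
  R->Joplin: 25 × €2 = €50
Total = 240 + 1440 + 240 + 240 + 50 = €2210.
(Supply check: P ships 100; Q ships 120; R ships 25.)

2210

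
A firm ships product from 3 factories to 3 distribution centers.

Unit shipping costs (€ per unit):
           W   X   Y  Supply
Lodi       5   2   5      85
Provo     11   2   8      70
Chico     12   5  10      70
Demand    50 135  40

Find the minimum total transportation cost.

940

An optimal shipping plan:
  Lodi to W: 50 × €5 = €250
  Lodi to Y: 35 × €5 = €175
  Provo to X: 70 × €2 = €140
  Chico to X: 65 × €5 = €325
  Chico to Y: 5 × €10 = €50
Total = 250 + 175 + 140 + 325 + 50 = €940.
(Supply check: Lodi ships 85; Provo ships 70; Chico ships 70.)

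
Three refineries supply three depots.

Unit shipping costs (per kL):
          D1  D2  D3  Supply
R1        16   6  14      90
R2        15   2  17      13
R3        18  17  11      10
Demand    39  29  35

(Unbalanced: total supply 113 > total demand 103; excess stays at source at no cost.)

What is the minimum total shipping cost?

1206

Optimal allocation:
  R1–D1: 39 × 16 = 624
  R1–D2: 16 × 6 = 96
  R1–D3: 25 × 14 = 350
  R2–D2: 13 × 2 = 26
  R3–D3: 10 × 11 = 110
Total = 624 + 96 + 350 + 26 + 110 = 1206.
(Supply check: R1 ships 80; R2 ships 13; R3 ships 10.)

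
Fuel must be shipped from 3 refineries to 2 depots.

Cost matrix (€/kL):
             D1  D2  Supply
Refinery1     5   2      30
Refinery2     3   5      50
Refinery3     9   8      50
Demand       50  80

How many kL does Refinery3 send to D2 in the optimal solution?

Optimal shipments:
  Refinery1->D2: 30 × €2 = €60
  Refinery2->D1: 50 × €3 = €150
  Refinery3->D2: 50 × €8 = €400
Total cost = €610.
So Refinery3→D2 carries 50 kL.

50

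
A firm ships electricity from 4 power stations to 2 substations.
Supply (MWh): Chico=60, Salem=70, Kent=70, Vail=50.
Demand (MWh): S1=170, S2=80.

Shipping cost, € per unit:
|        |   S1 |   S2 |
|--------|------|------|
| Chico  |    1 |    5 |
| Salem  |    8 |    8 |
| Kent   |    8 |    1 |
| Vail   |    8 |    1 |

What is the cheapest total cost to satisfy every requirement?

1020

One minimum-cost allocation:
  Chico→S1: 60 × €1 = €60
  Salem→S1: 70 × €8 = €560
  Kent→S1: 40 × €8 = €320
  Kent→S2: 30 × €1 = €30
  Vail→S2: 50 × €1 = €50
Total = 60 + 560 + 320 + 30 + 50 = €1020.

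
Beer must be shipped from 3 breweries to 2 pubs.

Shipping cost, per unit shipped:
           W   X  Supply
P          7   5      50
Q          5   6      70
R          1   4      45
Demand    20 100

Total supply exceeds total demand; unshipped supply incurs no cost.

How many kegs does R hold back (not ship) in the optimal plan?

Minimum-cost shipments:
  P–X: 50 kegs
  Q–X: 25 kegs
  R–W: 20 kegs
  R–X: 25 kegs
Total cost = 520.
R ships 45 of its 45, leaving 0.

0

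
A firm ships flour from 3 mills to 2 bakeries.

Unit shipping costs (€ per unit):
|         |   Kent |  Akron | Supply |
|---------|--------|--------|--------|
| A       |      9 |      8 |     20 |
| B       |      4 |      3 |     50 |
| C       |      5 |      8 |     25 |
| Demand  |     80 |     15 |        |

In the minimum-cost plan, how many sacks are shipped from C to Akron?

Optimal shipments:
  A to Kent: 5 × €9 = €45
  A to Akron: 15 × €8 = €120
  B to Kent: 50 × €4 = €200
  C to Kent: 25 × €5 = €125
Total cost = €490.
The route C→Akron is not used.

0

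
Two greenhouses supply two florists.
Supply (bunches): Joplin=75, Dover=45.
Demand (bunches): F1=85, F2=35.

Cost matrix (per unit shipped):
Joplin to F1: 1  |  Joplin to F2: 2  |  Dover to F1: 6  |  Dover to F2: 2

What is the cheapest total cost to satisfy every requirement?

One minimum-cost allocation:
  Joplin->F1: 75 bunches
  Dover->F1: 10 bunches
  Dover->F2: 35 bunches
Total cost = 205.

205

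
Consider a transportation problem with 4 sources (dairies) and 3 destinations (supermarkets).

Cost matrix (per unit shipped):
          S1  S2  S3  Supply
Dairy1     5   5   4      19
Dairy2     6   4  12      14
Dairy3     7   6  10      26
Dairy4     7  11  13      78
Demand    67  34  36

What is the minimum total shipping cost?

An optimal shipping plan:
  Dairy1 to S3: 19 × 4 = 76
  Dairy2 to S2: 14 × 4 = 56
  Dairy3 to S2: 20 × 6 = 120
  Dairy3 to S3: 6 × 10 = 60
  Dairy4 to S1: 67 × 7 = 469
  Dairy4 to S3: 11 × 13 = 143
Total = 76 + 56 + 120 + 60 + 469 + 143 = 924.

924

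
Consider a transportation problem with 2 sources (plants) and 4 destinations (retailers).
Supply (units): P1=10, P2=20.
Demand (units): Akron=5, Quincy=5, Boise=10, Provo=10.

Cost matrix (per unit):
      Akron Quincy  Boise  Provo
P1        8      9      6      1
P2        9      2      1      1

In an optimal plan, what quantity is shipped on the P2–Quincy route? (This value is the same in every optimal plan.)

5

The minimum-cost plan:
  P1 to Akron: 5 × 8 = 40
  P1 to Provo: 5 × 1 = 5
  P2 to Quincy: 5 × 2 = 10
  P2 to Boise: 10 × 1 = 10
  P2 to Provo: 5 × 1 = 5
Total cost = 70.
So P2→Quincy carries 5 units.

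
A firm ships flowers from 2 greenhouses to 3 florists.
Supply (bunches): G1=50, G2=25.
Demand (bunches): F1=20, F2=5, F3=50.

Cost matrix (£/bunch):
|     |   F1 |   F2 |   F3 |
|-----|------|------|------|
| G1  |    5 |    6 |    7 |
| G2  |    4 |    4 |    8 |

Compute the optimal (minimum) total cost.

450

Optimal allocation:
  G1->F3: 50 × £7 = £350
  G2->F1: 20 × £4 = £80
  G2->F2: 5 × £4 = £20
Total = 350 + 80 + 20 = £450.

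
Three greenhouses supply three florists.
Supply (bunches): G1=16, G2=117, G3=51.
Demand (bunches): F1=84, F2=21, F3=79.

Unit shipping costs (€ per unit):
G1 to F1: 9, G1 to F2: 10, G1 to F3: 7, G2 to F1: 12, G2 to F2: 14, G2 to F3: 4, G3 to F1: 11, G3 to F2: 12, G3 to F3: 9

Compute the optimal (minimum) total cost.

1498

One minimum-cost allocation:
  G1 to F2: 16 bunches
  G2 to F1: 38 bunches
  G2 to F3: 79 bunches
  G3 to F1: 46 bunches
  G3 to F2: 5 bunches
Total cost = €1498.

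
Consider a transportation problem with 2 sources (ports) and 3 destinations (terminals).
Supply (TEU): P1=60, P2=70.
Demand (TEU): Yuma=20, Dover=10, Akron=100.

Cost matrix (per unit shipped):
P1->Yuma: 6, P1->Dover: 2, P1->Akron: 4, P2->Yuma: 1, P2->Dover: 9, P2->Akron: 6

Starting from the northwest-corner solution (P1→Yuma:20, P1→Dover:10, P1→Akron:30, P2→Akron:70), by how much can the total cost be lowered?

Current plan cost = 20·6 + 10·2 + 30·4 + 70·6 = 680.
Optimal plan:
  P1->Dover: 10 × 2 = 20
  P1->Akron: 50 × 4 = 200
  P2->Yuma: 20 × 1 = 20
  P2->Akron: 50 × 6 = 300
Optimal cost = 540.
Saving = 680 − 540 = 140.

140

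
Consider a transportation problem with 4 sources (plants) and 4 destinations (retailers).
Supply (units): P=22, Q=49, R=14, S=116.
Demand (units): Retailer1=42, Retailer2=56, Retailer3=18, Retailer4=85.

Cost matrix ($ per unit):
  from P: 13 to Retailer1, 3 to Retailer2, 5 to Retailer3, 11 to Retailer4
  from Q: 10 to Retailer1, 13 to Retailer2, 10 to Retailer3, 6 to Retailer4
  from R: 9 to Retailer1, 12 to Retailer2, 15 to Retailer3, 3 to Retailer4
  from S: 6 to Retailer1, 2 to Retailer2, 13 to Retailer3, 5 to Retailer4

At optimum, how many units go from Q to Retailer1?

0

The minimum-cost plan:
  P->Retailer2: 4 × $3 = $12
  P->Retailer3: 18 × $5 = $90
  Q->Retailer4: 49 × $6 = $294
  R->Retailer4: 14 × $3 = $42
  S->Retailer1: 42 × $6 = $252
  S->Retailer2: 52 × $2 = $104
  S->Retailer4: 22 × $5 = $110
Total cost = $904.
The route Q→Retailer1 is not used.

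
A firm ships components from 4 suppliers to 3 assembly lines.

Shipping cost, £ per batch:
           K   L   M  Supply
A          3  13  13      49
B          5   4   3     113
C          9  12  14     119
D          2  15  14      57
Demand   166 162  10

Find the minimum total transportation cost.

1951

One minimum-cost allocation:
  A->K: 49 × £3 = £147
  B->L: 103 × £4 = £412
  B->M: 10 × £3 = £30
  C->K: 60 × £9 = £540
  C->L: 59 × £12 = £708
  D->K: 57 × £2 = £114
Total = 147 + 412 + 30 + 540 + 708 + 114 = £1951.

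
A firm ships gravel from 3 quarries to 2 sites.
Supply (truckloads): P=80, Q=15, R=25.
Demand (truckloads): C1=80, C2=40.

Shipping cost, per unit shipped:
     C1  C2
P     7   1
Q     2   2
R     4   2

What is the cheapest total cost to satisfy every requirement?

450

An optimal shipping plan:
  P→C1: 40 × 7 = 280
  P→C2: 40 × 1 = 40
  Q→C1: 15 × 2 = 30
  R→C1: 25 × 4 = 100
Total = 280 + 40 + 30 + 100 = 450.
(Supply check: P ships 80; Q ships 15; R ships 25.)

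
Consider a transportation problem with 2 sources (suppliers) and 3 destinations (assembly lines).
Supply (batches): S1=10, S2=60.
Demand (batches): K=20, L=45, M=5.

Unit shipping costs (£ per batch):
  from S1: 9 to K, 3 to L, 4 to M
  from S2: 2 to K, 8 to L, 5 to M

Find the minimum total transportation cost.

375

An optimal shipping plan:
  S1 to L: 10 × £3 = £30
  S2 to K: 20 × £2 = £40
  S2 to L: 35 × £8 = £280
  S2 to M: 5 × £5 = £25
Total = 30 + 40 + 280 + 25 = £375.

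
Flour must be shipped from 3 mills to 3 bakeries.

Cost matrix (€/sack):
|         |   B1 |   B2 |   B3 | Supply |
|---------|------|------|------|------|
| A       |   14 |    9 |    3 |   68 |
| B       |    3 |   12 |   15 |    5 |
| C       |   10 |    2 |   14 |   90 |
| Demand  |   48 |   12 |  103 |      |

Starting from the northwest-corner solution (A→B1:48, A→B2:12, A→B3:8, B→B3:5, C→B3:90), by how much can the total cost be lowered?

Current plan cost = 48·14 + 12·9 + 8·3 + 5·15 + 90·14 = €2139.
Optimal plan:
  A to B3: 68 sacks
  B to B1: 5 sacks
  C to B1: 43 sacks
  C to B2: 12 sacks
  C to B3: 35 sacks
Optimal cost = €1163.
Saving = 2139 − 1163 = €976.

976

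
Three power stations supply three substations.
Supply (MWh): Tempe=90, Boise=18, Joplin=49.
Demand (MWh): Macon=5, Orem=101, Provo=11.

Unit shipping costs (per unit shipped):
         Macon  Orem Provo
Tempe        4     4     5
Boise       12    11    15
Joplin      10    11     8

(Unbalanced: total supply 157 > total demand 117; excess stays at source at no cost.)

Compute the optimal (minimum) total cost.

619

Optimal allocation:
  Tempe to Orem: 90 × 4 = 360
  Boise to Orem: 11 × 11 = 121
  Joplin to Macon: 5 × 10 = 50
  Joplin to Provo: 11 × 8 = 88
Total = 360 + 121 + 50 + 88 = 619.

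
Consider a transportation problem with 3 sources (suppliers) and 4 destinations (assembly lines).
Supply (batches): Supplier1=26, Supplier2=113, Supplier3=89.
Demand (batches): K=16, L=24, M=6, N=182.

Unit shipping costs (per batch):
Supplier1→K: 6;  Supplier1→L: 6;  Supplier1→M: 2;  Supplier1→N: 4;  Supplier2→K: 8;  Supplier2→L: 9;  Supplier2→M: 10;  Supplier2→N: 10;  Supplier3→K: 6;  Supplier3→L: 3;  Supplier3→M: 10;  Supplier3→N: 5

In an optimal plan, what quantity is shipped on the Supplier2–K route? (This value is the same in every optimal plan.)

Solving gives:
  Supplier1 to M: 6 × 2 = 12
  Supplier1 to N: 20 × 4 = 80
  Supplier2 to K: 16 × 8 = 128
  Supplier2 to N: 97 × 10 = 970
  Supplier3 to L: 24 × 3 = 72
  Supplier3 to N: 65 × 5 = 325
Total cost = 1587.
So Supplier2→K carries 16 batches.

16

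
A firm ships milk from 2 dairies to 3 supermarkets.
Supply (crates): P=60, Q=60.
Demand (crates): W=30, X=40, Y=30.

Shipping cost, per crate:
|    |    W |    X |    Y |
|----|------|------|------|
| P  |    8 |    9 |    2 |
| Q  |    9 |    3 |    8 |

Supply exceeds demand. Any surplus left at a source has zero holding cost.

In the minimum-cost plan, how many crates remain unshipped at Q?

Minimum-cost shipments:
  P->W: 30 × 8 = 240
  P->Y: 30 × 2 = 60
  Q->X: 40 × 3 = 120
Total cost = 420.
Q ships 40 of its 60, leaving 20.

20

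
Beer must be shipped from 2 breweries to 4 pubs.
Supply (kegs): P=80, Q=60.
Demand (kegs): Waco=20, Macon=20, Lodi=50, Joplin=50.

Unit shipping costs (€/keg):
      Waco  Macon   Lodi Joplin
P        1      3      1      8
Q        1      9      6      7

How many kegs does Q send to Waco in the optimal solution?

The minimum-cost plan:
  P to Waco: 10 × €1 = €10
  P to Macon: 20 × €3 = €60
  P to Lodi: 50 × €1 = €50
  Q to Waco: 10 × €1 = €10
  Q to Joplin: 50 × €7 = €350
Total cost = €480.
So Q→Waco carries 10 kegs.

10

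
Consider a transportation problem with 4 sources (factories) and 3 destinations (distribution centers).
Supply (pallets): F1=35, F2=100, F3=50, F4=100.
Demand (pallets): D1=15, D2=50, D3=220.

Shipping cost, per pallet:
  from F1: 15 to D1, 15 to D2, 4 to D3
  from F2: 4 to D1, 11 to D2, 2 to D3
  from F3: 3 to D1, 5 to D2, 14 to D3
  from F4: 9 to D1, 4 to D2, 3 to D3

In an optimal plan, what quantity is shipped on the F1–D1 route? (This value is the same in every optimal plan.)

The minimum-cost plan:
  F1 to D3: 35 pallets
  F2 to D3: 100 pallets
  F3 to D1: 15 pallets
  F3 to D2: 35 pallets
  F4 to D2: 15 pallets
  F4 to D3: 85 pallets
Total cost = 875.
The route F1→D1 is not used.

0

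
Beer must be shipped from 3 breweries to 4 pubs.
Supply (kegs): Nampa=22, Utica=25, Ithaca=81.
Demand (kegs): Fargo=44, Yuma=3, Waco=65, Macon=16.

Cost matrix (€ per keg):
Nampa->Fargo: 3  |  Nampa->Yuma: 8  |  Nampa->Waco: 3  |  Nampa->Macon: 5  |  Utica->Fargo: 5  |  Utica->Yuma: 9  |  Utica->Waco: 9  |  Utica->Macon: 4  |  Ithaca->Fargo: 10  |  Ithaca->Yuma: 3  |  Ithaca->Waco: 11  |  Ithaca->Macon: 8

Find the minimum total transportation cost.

991

An optimal shipping plan:
  Nampa->Waco: 22 kegs
  Utica->Fargo: 25 kegs
  Ithaca->Fargo: 19 kegs
  Ithaca->Yuma: 3 kegs
  Ithaca->Waco: 43 kegs
  Ithaca->Macon: 16 kegs
Total cost = €991.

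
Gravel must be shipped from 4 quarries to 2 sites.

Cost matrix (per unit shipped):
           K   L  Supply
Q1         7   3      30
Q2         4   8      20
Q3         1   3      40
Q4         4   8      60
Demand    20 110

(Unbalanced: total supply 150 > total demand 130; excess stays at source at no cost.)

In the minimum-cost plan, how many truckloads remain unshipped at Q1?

Minimum-cost shipments:
  Q1 to L: 30 × 3 = 90
  Q2 to L: 20 × 8 = 160
  Q3 to L: 40 × 3 = 120
  Q4 to K: 20 × 4 = 80
  Q4 to L: 20 × 8 = 160
Total cost = 610.
Q1 ships 30 of its 30, leaving 0.

0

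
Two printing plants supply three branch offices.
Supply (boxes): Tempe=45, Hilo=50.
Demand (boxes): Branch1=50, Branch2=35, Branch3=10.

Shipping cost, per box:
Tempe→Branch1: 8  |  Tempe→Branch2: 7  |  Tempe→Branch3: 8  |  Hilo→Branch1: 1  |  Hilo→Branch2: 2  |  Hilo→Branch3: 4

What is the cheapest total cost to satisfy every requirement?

One minimum-cost allocation:
  Tempe–Branch2: 35 × 7 = 245
  Tempe–Branch3: 10 × 8 = 80
  Hilo–Branch1: 50 × 1 = 50
Total = 245 + 80 + 50 = 375.

375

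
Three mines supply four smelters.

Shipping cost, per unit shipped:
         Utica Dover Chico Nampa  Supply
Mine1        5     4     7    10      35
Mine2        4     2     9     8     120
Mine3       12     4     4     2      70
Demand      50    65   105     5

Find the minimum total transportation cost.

Optimal allocation:
  Mine1 to Chico: 35 × 7 = 245
  Mine2 to Utica: 50 × 4 = 200
  Mine2 to Dover: 65 × 2 = 130
  Mine2 to Chico: 5 × 9 = 45
  Mine3 to Chico: 65 × 4 = 260
  Mine3 to Nampa: 5 × 2 = 10
Total = 245 + 200 + 130 + 45 + 260 + 10 = 890.
(Supply check: Mine1 ships 35; Mine2 ships 120; Mine3 ships 70.)

890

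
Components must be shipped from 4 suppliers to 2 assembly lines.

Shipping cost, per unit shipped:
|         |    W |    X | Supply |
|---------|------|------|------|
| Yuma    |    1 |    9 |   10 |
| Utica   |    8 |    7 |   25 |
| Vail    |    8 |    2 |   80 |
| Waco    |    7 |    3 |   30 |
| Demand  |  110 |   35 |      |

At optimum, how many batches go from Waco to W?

Solving gives:
  Yuma to W: 10 × 1 = 10
  Utica to W: 25 × 8 = 200
  Vail to W: 45 × 8 = 360
  Vail to X: 35 × 2 = 70
  Waco to W: 30 × 7 = 210
Total cost = 850.
So Waco→W carries 30 batches.

30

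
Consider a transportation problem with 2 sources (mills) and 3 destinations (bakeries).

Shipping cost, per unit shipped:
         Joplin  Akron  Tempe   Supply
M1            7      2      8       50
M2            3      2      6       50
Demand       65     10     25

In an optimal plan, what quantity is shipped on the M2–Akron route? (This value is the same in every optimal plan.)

Solving gives:
  M1 to Joplin: 15 × 7 = 105
  M1 to Akron: 10 × 2 = 20
  M1 to Tempe: 25 × 8 = 200
  M2 to Joplin: 50 × 3 = 150
Total cost = 475.
The route M2→Akron is not used.

0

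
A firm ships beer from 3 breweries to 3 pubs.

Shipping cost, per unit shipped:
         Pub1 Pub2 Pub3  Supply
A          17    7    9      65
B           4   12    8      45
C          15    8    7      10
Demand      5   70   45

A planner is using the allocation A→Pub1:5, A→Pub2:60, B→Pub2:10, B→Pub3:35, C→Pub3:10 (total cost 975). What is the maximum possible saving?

105

Current plan cost = 5·17 + 60·7 + 10·12 + 35·8 + 10·7 = 975.
Optimal plan:
  A→Pub2: 65 × 7 = 455
  B→Pub1: 5 × 4 = 20
  B→Pub3: 40 × 8 = 320
  C→Pub2: 5 × 8 = 40
  C→Pub3: 5 × 7 = 35
Optimal cost = 870.
Saving = 975 − 870 = 105.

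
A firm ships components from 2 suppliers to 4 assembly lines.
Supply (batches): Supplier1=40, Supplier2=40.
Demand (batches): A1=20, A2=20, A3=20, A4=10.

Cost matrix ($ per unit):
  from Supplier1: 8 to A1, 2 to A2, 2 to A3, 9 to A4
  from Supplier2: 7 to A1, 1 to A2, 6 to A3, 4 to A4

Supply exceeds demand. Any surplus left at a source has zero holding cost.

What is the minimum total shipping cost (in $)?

Optimal allocation:
  Supplier1→A1: 10 × $8 = $80
  Supplier1→A3: 20 × $2 = $40
  Supplier2→A1: 10 × $7 = $70
  Supplier2→A2: 20 × $1 = $20
  Supplier2→A4: 10 × $4 = $40
Total = 80 + 40 + 70 + 20 + 40 = $250.

250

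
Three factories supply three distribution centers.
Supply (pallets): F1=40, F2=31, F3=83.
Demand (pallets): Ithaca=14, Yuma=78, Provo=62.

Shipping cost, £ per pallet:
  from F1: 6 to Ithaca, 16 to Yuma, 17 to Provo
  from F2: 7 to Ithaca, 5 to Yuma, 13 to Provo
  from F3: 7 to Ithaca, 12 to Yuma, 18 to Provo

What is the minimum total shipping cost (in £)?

1893

An optimal shipping plan:
  F1->Provo: 40 pallets
  F2->Yuma: 31 pallets
  F3->Ithaca: 14 pallets
  F3->Yuma: 47 pallets
  F3->Provo: 22 pallets
Total cost = £1893.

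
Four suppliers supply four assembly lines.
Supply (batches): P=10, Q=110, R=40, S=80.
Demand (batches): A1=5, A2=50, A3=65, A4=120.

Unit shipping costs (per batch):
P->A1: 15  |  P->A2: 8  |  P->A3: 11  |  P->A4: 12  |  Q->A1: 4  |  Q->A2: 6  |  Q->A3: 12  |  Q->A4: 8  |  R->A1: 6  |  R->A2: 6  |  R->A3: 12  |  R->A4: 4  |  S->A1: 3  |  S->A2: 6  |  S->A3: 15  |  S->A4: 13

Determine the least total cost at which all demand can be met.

1960

An optimal shipping plan:
  P->A3: 10 × 11 = 110
  Q->A3: 30 × 12 = 360
  Q->A4: 80 × 8 = 640
  R->A4: 40 × 4 = 160
  S->A1: 5 × 3 = 15
  S->A2: 50 × 6 = 300
  S->A3: 25 × 15 = 375
Total = 110 + 360 + 640 + 160 + 15 + 300 + 375 = 1960.
(Supply check: P ships 10; Q ships 110; R ships 40; S ships 80.)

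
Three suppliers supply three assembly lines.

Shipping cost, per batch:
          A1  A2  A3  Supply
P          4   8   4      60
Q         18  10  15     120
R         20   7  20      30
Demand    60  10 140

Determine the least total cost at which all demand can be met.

An optimal shipping plan:
  P–A1: 40 × 4 = 160
  P–A3: 20 × 4 = 80
  Q–A3: 120 × 15 = 1800
  R–A1: 20 × 20 = 400
  R–A2: 10 × 7 = 70
Total = 160 + 80 + 1800 + 400 + 70 = 2510.
(Supply check: P ships 60; Q ships 120; R ships 30.)

2510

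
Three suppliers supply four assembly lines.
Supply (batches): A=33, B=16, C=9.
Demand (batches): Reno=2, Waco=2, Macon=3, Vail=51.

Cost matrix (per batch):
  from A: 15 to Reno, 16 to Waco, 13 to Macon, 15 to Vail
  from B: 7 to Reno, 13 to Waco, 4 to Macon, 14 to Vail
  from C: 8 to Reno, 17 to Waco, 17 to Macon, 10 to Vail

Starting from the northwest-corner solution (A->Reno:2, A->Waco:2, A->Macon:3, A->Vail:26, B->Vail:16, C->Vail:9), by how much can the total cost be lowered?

Current plan cost = 2·15 + 2·16 + 3·13 + 26·15 + 16·14 + 9·10 = 805.
Optimal plan:
  A–Vail: 33 × 15 = 495
  B–Reno: 2 × 7 = 14
  B–Waco: 2 × 13 = 26
  B–Macon: 3 × 4 = 12
  B–Vail: 9 × 14 = 126
  C–Vail: 9 × 10 = 90
Optimal cost = 763.
Saving = 805 − 763 = 42.

42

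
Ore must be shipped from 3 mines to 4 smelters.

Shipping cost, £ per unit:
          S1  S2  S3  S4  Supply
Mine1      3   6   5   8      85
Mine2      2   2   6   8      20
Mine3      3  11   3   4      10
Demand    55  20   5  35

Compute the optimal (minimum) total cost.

Optimal allocation:
  Mine1->S1: 55 × £3 = £165
  Mine1->S3: 5 × £5 = £25
  Mine1->S4: 25 × £8 = £200
  Mine2->S2: 20 × £2 = £40
  Mine3->S4: 10 × £4 = £40
Total = 165 + 25 + 200 + 40 + 40 = £470.

470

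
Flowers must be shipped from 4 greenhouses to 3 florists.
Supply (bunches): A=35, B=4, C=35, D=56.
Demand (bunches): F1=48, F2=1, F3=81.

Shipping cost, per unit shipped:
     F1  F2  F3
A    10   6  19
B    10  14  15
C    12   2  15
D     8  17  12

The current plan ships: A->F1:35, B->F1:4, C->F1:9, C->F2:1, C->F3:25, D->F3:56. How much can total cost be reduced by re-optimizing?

9

Current plan cost = 35·10 + 4·10 + 9·12 + 1·2 + 25·15 + 56·12 = 1547.
Optimal plan:
  A to F1: 35 × 10 = 350
  B to F1: 4 × 10 = 40
  C to F2: 1 × 2 = 2
  C to F3: 34 × 15 = 510
  D to F1: 9 × 8 = 72
  D to F3: 47 × 12 = 564
Optimal cost = 1538.
Saving = 1547 − 1538 = 9.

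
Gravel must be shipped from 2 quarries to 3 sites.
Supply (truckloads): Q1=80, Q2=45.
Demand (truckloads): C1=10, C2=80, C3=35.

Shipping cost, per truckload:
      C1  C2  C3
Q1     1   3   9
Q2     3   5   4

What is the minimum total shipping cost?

An optimal shipping plan:
  Q1 to C1: 10 × 1 = 10
  Q1 to C2: 70 × 3 = 210
  Q2 to C2: 10 × 5 = 50
  Q2 to C3: 35 × 4 = 140
Total = 10 + 210 + 50 + 140 = 410.

410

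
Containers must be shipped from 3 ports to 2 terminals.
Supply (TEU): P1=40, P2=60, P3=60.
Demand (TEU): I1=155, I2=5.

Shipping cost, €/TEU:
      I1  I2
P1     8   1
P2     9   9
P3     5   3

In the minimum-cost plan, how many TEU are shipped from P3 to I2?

0

The minimum-cost plan:
  P1->I1: 35 × €8 = €280
  P1->I2: 5 × €1 = €5
  P2->I1: 60 × €9 = €540
  P3->I1: 60 × €5 = €300
Total cost = €1125.
The route P3→I2 is not used.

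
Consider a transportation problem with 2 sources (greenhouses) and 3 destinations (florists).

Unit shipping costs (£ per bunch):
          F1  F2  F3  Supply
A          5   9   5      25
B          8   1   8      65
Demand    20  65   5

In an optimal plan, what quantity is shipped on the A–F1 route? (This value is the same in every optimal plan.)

20

Optimal shipments:
  A to F1: 20 bunches
  A to F3: 5 bunches
  B to F2: 65 bunches
Total cost = £190.
So A→F1 carries 20 bunches.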